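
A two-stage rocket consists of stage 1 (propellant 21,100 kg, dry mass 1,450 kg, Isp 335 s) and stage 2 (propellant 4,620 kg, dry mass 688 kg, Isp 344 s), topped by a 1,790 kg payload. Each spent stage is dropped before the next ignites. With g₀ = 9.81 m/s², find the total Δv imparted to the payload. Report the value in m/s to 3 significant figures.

Ignition mass of stage 1 = 21,100+1,450 + 4,620+688 + 1,790 = 29,648 kg.
Stage 1: m₀ = 29,648 kg, m_f = 29,648 − 21,100 = 8,548 kg; Δv = 335×9.81×ln(3.468) = 3286.4×1.2437 ≈ 4087 m/s.
Stage 2: m₀ = 7,098 kg, m_f = 7,098 − 4,620 = 2,478 kg; Δv = 344×9.81×ln(2.864) = 3374.6×1.0524 ≈ 3551 m/s.
Total Δv = 4087 + 3551 = 7638 m/s.

Δv ≈ 7640 m/s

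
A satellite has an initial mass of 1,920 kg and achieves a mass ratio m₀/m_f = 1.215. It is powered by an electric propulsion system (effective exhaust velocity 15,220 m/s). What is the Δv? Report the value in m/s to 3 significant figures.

Δv ≈ 2960 m/s

Using Δv = v_e ln(m₀/m_f): Δv = v_e · ln(1.215) = 15220.0 × 0.1947 ≈ 2964.0 m/s.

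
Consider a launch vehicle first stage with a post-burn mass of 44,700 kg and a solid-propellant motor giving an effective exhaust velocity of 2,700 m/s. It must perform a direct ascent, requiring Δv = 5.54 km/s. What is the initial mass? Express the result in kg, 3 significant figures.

initial mass ≈ 348000 kg

Using Δv = v_e ln(m₀/m_f): m₀/m_f = exp(Δv / v_e) = exp(5540 / 2700.0) = exp(2.0519) = 7.7823.
m₀ = m_f × 7.7823 = 44,700 × 7.7823 = 347,869 kg.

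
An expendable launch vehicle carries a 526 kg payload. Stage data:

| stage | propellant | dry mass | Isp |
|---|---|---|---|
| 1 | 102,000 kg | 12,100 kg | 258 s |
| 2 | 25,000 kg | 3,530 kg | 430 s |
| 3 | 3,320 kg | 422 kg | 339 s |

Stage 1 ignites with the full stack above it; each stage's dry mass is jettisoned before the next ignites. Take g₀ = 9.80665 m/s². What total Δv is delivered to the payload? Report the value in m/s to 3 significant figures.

Ignition mass of stage 1 = 102,000+12,100 + 25,000+3,530 + 3,320+422 + 526 = 146,898 kg.
Stage 1: m₀ = 146,898 kg, m_f = 146,898 − 102,000 = 44,898 kg; Δv = 258×9.80665×ln(3.272) = 2530.1×1.1853 ≈ 2999 m/s.
Stage 2: m₀ = 32,798 kg, m_f = 32,798 − 25,000 = 7,798 kg; Δv = 430×9.80665×ln(4.206) = 4216.9×1.4365 ≈ 6058 m/s.
Stage 3: m₀ = 4,268 kg, m_f = 4,268 − 3,320 = 948 kg; Δv = 339×9.80665×ln(4.502) = 3324.5×1.5045 ≈ 5002 m/s.
Total Δv = 2999 + 6058 + 5002 = 14059 m/s.

Δv ≈ 14100 m/s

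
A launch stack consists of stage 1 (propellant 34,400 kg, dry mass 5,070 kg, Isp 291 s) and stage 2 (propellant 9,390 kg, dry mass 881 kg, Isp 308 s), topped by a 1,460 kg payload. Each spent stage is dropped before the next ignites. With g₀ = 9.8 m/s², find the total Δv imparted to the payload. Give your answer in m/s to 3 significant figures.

Ignition mass of stage 1 = 34,400+5,070 + 9,390+881 + 1,460 = 51,201 kg.
Stage 1: m₀ = 51,201 kg, m_f = 51,201 − 34,400 = 16,801 kg; Δv = 291×9.8×ln(3.047) = 2851.8×1.1143 ≈ 3178 m/s.
Stage 2: m₀ = 11,731 kg, m_f = 11,731 − 9,390 = 2,341 kg; Δv = 308×9.8×ln(5.011) = 3018.4×1.6117 ≈ 4865 m/s.
Total Δv = 3178 + 4865 = 8043 m/s.

Δv ≈ 8040 m/s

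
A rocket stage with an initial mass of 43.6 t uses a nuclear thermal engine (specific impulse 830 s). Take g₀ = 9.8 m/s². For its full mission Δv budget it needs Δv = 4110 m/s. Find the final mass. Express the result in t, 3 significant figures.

v_e = Isp · g₀ = 830 × 9.8 = 8134.0 m/s.
m₀/m_f = exp(Δv / v_e) = exp(4110 / 8134.0) = exp(0.5053) = 1.6575.
m_f = m₀ / 1.6575 = 43.6 / 1.6575 = 26.3047 t.

final mass ≈ 26.3 t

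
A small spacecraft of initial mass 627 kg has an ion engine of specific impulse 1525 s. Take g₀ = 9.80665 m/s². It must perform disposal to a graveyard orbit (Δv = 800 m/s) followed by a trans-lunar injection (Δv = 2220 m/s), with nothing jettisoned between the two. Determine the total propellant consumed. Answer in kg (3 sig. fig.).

v_e = Isp · g₀ = 1525 × 9.80665 = 14955.1 m/s.
After the first burn: m = 627 × exp(−800/14955.1) = 627 × 0.94791 = 594.34 kg.
After the second burn: m = 594.34 × exp(−2220/14955.1) = 594.34 × 0.86205 = 512.351 kg.
Total propellant = m₀ − m_final = 627 − 512.351 = 114.649 kg.

total propellant consumed ≈ 115 kg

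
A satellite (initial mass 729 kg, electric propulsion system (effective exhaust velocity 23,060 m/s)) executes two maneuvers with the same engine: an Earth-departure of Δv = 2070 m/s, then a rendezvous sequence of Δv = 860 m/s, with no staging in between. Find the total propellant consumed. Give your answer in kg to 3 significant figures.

total propellant consumed ≈ 87.0 kg

After the first burn: m = 729 × exp(−2070/23060.0) = 729 × 0.91415 = 666.415 kg.
After the second burn: m = 666.415 × exp(−860/23060.0) = 666.415 × 0.96339 = 642.018 kg.
Total propellant = m₀ − m_final = 729 − 642.018 = 86.982 kg.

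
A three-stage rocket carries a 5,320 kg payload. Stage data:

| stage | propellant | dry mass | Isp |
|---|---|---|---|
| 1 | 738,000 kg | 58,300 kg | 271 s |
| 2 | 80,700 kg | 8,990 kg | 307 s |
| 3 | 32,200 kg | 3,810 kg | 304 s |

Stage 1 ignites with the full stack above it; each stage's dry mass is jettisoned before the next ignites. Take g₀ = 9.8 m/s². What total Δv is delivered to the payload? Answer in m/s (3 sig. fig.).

Ignition mass of stage 1 = 738,000+58,300 + 80,700+8,990 + 32,200+3,810 + 5,320 = 927,320 kg.
Stage 1: m₀ = 927,320 kg, m_f = 927,320 − 738,000 = 189,320 kg; Δv = 271×9.8×ln(4.898) = 2655.8×1.5889 ≈ 4220 m/s.
Stage 2: m₀ = 131,020 kg, m_f = 131,020 − 80,700 = 50,320 kg; Δv = 307×9.8×ln(2.604) = 3008.6×0.9569 ≈ 2879 m/s.
Stage 3: m₀ = 41,330 kg, m_f = 41,330 − 32,200 = 9,130 kg; Δv = 304×9.8×ln(4.527) = 2979.2×1.5100 ≈ 4499 m/s.
Total Δv = 4220 + 2879 + 4499 = 11598 m/s.

Δv ≈ 11600 m/s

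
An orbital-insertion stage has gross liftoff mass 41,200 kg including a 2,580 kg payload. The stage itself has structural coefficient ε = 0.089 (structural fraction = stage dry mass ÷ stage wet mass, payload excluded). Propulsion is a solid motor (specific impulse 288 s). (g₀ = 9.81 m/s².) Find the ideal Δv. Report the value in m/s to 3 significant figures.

Stage wet mass = m₀ − payload = 41,200 − 2,580 = 38,620 kg.
Stage dry mass = ε × stage wet mass = 0.089 × 38,620 = 3,437.18 kg.
Burnout mass m_f = stage dry + payload = 3,437.18 + 2,580 = 6,017.18 kg.
v_e = Isp · g₀ = 288 × 9.81 = 2825.3 m/s.
From the ideal rocket equation, Δv = v_e · ln(41,200/6,017.18) = 2825.3 × ln(6.847) = 2825.3 × 1.9238 ≈ 5435 m/s.

Δv ≈ 5440 m/s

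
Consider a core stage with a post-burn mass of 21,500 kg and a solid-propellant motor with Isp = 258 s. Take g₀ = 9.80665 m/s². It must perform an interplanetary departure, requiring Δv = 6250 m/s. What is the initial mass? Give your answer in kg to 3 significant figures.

initial mass ≈ 254000 kg

v_e = Isp · g₀ = 258 × 9.80665 = 2530.1 m/s.
m₀/m_f = exp(Δv / v_e) = exp(6250 / 2530.1) = exp(2.4702) = 11.8253.
m₀ = m_f × 11.8253 = 21,500 × 11.8253 = 254,244 kg.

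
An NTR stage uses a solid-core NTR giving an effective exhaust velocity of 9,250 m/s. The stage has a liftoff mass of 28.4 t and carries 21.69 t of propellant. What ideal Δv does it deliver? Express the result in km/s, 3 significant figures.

m_f = m₀ − m_prop = 28.4 − 21.69 = 6.71 t.
Δv = v_e · ln(m₀/m_f) = 9250.0 × ln(4.232) = 9250.0 × 1.4428 ≈ 13345.8 m/s.

Δv ≈ 13.3 km/s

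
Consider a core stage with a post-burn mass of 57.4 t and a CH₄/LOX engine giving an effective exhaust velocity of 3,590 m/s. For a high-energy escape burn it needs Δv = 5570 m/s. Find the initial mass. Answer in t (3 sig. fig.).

initial mass ≈ 271 t

Rocket equation: m₀/m_f = exp(Δv / v_e) = exp(5570 / 3590.0) = exp(1.5515) = 4.7187.
m₀ = m_f × 4.7187 = 57.4 × 4.7187 = 270.853 t.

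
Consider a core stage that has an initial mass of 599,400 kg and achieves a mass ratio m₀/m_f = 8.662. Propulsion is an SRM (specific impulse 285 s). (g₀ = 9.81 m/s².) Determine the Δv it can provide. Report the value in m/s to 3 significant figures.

Δv ≈ 6040 m/s

v_e = Isp · g₀ = 285 × 9.81 = 2795.9 m/s.
Δv = v_e · ln(8.662) = 2795.9 × 2.1589 ≈ 6036.1 m/s.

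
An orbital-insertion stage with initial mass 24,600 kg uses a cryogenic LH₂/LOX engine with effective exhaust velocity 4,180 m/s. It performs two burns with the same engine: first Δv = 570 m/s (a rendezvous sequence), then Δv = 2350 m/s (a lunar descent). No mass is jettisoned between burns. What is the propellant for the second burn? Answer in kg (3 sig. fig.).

propellant for the second burn ≈ 9230 kg

After the first burn: m = 24600 × exp(−570/4180.0) = 24600 × 0.87253 = 21,464.2 kg.
After the second burn: m = 21,464.2 × exp(−2350/4180.0) = 21,464.2 × 0.56995 = 12,233.5 kg.
Second-burn propellant = 21,464.2 − 12,233.5 = 9,230.7 kg.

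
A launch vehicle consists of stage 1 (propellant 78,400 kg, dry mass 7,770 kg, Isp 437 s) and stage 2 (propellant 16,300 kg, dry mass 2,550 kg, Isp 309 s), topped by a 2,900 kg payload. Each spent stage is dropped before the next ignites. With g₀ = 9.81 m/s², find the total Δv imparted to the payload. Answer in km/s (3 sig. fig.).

Δv ≈ 9.75 km/s

Ignition mass of stage 1 = 78,400+7,770 + 16,300+2,550 + 2,900 = 107,920 kg.
Stage 1: m₀ = 107,920 kg, m_f = 107,920 − 78,400 = 29,520 kg; Δv = 437×9.81×ln(3.656) = 4287.0×1.2963 ≈ 5557 m/s.
Stage 2: m₀ = 21,750 kg, m_f = 21,750 − 16,300 = 5,450 kg; Δv = 309×9.81×ln(3.991) = 3031.3×1.3840 ≈ 4195 m/s.
Total Δv = 5557 + 4195 = 9752 m/s.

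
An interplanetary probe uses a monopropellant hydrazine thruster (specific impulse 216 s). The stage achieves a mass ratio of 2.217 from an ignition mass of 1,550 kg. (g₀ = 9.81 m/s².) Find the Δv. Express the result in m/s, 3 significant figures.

Δv ≈ 1690 m/s

v_e = Isp · g₀ = 216 × 9.81 = 2119.0 m/s.
Δv = v_e · ln(2.217) = 2119.0 × 0.7962 ≈ 1687.0 m/s.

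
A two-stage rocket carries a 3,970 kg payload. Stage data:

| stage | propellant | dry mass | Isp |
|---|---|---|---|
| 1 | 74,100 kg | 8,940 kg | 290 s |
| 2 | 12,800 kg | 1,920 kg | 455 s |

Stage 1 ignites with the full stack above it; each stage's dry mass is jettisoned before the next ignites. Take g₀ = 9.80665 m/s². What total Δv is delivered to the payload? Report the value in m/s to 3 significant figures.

Δv ≈ 8860 m/s

Ignition mass of stage 1 = 74,100+8,940 + 12,800+1,920 + 3,970 = 101,730 kg.
Stage 1: m₀ = 101,730 kg, m_f = 101,730 − 74,100 = 27,630 kg; Δv = 290×9.80665×ln(3.682) = 2843.9×1.3034 ≈ 3707 m/s.
Stage 2: m₀ = 18,690 kg, m_f = 18,690 − 12,800 = 5,890 kg; Δv = 455×9.80665×ln(3.173) = 4462.0×1.1547 ≈ 5152 m/s.
Total Δv = 3707 + 5152 = 8859 m/s.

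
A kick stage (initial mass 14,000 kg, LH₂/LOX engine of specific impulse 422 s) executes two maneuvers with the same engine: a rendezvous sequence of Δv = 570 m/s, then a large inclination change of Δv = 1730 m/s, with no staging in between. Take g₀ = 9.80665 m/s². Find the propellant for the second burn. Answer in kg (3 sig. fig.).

v_e = Isp · g₀ = 422 × 9.80665 = 4138.4 m/s.
After the first burn: m = 14000 × exp(−570/4138.4) = 14000 × 0.87133 = 12,198.6 kg.
After the second burn: m = 12,198.6 × exp(−1730/4138.4) = 12,198.6 × 0.65834 = 8,030.83 kg.
Second-burn propellant = 12,198.6 − 8,030.83 = 4,167.77 kg.

propellant for the second burn ≈ 4170 kg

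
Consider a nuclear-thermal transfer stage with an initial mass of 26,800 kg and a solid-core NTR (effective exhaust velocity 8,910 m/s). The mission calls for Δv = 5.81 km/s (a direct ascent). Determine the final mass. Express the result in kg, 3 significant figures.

final mass ≈ 14000 kg

Rocket equation: m₀/m_f = exp(Δv / v_e) = exp(5810 / 8910.0) = exp(0.6521) = 1.9195.
m_f = m₀ / 1.9195 = 26,800 / 1.9195 = 13,962 kg.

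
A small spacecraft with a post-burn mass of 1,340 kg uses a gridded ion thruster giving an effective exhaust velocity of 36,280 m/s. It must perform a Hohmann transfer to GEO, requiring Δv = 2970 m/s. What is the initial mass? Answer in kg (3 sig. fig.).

By the Tsiolkovsky rocket equation, m₀/m_f = exp(Δv / v_e) = exp(2970 / 36280.0) = exp(0.0819) = 1.0853.
m₀ = m_f × 1.0853 = 1,340 × 1.0853 = 1,454.3 kg.

initial mass ≈ 1450 kg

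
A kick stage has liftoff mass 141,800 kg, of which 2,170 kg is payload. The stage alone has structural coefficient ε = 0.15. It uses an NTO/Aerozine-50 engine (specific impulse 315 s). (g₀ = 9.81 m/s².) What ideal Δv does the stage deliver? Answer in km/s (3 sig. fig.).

Δv ≈ 5.61 km/s

Stage wet mass = m₀ − payload = 141,800 − 2,170 = 139,630 kg.
Stage dry mass = ε × stage wet mass = 0.15 × 139,630 = 20,944.5 kg.
Burnout mass m_f = stage dry + payload = 20,944.5 + 2,170 = 23,114.5 kg.
v_e = Isp · g₀ = 315 × 9.81 = 3090.2 m/s.
From the ideal rocket equation, Δv = v_e · ln(141,800/23,114.5) = 3090.2 × ln(6.135) = 3090.2 × 1.8140 ≈ 5605 m/s.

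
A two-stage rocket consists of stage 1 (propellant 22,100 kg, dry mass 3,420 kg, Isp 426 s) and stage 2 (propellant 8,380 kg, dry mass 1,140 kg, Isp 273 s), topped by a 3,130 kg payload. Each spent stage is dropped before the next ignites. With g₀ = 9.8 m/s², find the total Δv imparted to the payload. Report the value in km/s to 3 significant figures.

Δv ≈ 6.52 km/s

Ignition mass of stage 1 = 22,100+3,420 + 8,380+1,140 + 3,130 = 38,170 kg.
Stage 1: m₀ = 38,170 kg, m_f = 38,170 − 22,100 = 16,070 kg; Δv = 426×9.8×ln(2.375) = 4174.8×0.8651 ≈ 3612 m/s.
Stage 2: m₀ = 12,650 kg, m_f = 12,650 − 8,380 = 4,270 kg; Δv = 273×9.8×ln(2.963) = 2675.4×1.0860 ≈ 2906 m/s.
Total Δv = 3612 + 2906 = 6518 m/s.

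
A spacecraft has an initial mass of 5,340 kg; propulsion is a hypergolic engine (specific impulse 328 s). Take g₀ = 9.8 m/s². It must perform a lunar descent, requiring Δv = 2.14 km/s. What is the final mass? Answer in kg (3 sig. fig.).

v_e = Isp · g₀ = 328 × 9.8 = 3214.4 m/s.
By the Tsiolkovsky rocket equation, m₀/m_f = exp(Δv / v_e) = exp(2140 / 3214.4) = exp(0.6658) = 1.9460.
m_f = m₀ / 1.9460 = 5,340 / 1.9460 = 2,744.09 kg.

final mass ≈ 2740 kg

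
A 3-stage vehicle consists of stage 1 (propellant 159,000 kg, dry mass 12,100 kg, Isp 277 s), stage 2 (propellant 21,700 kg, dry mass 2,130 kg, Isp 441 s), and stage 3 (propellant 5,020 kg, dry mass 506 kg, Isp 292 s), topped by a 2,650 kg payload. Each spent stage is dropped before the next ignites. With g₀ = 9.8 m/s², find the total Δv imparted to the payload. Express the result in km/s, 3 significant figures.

Ignition mass of stage 1 = 159,000+12,100 + 21,700+2,130 + 5,020+506 + 2,650 = 203,106 kg.
Stage 1: m₀ = 203,106 kg, m_f = 203,106 − 159,000 = 44,106 kg; Δv = 277×9.8×ln(4.605) = 2714.6×1.5271 ≈ 4146 m/s.
Stage 2: m₀ = 32,006 kg, m_f = 32,006 − 21,700 = 10,306 kg; Δv = 441×9.8×ln(3.106) = 4321.8×1.1332 ≈ 4897 m/s.
Stage 3: m₀ = 8,176 kg, m_f = 8,176 − 5,020 = 3,156 kg; Δv = 292×9.8×ln(2.591) = 2861.6×0.9519 ≈ 2724 m/s.
Total Δv = 4146 + 4897 + 2724 = 11767 m/s.

Δv ≈ 11.8 km/s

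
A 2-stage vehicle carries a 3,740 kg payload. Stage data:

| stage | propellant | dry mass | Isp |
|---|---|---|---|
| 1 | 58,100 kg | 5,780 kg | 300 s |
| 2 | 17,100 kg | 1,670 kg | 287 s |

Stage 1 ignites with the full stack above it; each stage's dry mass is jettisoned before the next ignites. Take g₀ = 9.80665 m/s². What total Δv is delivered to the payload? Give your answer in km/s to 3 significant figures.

Δv ≈ 7.30 km/s

Ignition mass of stage 1 = 58,100+5,780 + 17,100+1,670 + 3,740 = 86,390 kg.
Stage 1: m₀ = 86,390 kg, m_f = 86,390 − 58,100 = 28,290 kg; Δv = 300×9.80665×ln(3.054) = 2942.0×1.1164 ≈ 3284 m/s.
Stage 2: m₀ = 22,510 kg, m_f = 22,510 − 17,100 = 5,410 kg; Δv = 287×9.80665×ln(4.161) = 2814.5×1.4257 ≈ 4013 m/s.
Total Δv = 3284 + 4013 = 7297 m/s.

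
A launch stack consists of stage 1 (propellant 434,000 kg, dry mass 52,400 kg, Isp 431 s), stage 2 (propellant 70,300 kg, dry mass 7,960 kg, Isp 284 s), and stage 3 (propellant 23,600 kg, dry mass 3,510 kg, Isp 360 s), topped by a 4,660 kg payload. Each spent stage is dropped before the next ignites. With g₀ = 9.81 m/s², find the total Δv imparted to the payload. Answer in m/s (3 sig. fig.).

Δv ≈ 13100 m/s

Ignition mass of stage 1 = 434,000+52,400 + 70,300+7,960 + 23,600+3,510 + 4,660 = 596,430 kg.
Stage 1: m₀ = 596,430 kg, m_f = 596,430 − 434,000 = 162,430 kg; Δv = 431×9.81×ln(3.672) = 4228.1×1.3007 ≈ 5500 m/s.
Stage 2: m₀ = 110,030 kg, m_f = 110,030 − 70,300 = 39,730 kg; Δv = 284×9.81×ln(2.769) = 2786.0×1.0186 ≈ 2838 m/s.
Stage 3: m₀ = 31,770 kg, m_f = 31,770 − 23,600 = 8,170 kg; Δv = 360×9.81×ln(3.889) = 3531.6×1.3581 ≈ 4796 m/s.
Total Δv = 5500 + 2838 + 4796 = 13134 m/s.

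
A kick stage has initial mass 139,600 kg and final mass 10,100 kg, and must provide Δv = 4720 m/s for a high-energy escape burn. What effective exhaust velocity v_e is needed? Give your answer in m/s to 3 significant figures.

ln(m₀/m_f) = ln(139600/10100) = ln(13.82) = 2.6262.
v_e = Δv / ln(m₀/m_f) = 4720 / 2.6262 = 1797.2 m/s.

v_e ≈ 1800 m/s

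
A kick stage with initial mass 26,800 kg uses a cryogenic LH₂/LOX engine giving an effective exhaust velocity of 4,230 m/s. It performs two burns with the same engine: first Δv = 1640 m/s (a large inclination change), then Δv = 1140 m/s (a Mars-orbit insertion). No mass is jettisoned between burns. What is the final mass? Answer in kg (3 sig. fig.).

After the first burn: m = 26800 × exp(−1640/4230.0) = 26800 × 0.67861 = 18,186.7 kg.
After the second burn: m = 18,186.7 × exp(−1140/4230.0) = 18,186.7 × 0.76376 = 13,890.3 kg.

final mass ≈ 13900 kg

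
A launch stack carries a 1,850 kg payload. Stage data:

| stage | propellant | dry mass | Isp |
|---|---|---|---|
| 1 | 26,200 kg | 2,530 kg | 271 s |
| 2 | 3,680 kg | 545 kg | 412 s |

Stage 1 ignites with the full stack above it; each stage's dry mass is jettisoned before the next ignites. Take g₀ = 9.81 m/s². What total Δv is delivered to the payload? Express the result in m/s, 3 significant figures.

Δv ≈ 7480 m/s

Ignition mass of stage 1 = 26,200+2,530 + 3,680+545 + 1,850 = 34,805 kg.
Stage 1: m₀ = 34,805 kg, m_f = 34,805 − 26,200 = 8,605 kg; Δv = 271×9.81×ln(4.045) = 2658.5×1.3974 ≈ 3715 m/s.
Stage 2: m₀ = 6,075 kg, m_f = 6,075 − 3,680 = 2,395 kg; Δv = 412×9.81×ln(2.537) = 4041.7×0.9308 ≈ 3762 m/s.
Total Δv = 3715 + 3762 = 7477 m/s.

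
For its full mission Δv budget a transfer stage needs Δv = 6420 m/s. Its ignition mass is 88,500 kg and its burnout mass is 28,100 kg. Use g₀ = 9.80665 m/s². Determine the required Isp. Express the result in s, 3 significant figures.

ln(m₀/m_f) = ln(88500/28100) = ln(3.149) = 1.1472.
v_e = Δv / ln(m₀/m_f) = 6420 / 1.1472 = 5596.1 m/s.
Isp = v_e / g₀ = 5596.1 / 9.80665 = 570.6 s.

Isp ≈ 571 s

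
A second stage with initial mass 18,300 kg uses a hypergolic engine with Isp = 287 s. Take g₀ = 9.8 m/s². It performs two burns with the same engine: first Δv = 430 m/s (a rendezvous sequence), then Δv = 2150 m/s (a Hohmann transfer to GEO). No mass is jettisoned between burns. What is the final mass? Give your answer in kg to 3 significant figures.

v_e = Isp · g₀ = 287 × 9.8 = 2812.6 m/s.
After the first burn: m = 18300 × exp(−430/2812.6) = 18300 × 0.85823 = 15,705.6 kg.
After the second burn: m = 15,705.6 × exp(−2150/2812.6) = 15,705.6 × 0.46561 = 7,312.68 kg.

final mass ≈ 7310 kg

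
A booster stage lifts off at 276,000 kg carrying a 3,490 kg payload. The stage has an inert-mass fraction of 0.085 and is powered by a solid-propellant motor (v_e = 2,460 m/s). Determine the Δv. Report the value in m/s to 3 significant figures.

Stage wet mass = m₀ − payload = 276,000 − 3,490 = 272,510 kg.
Stage dry mass = ε × stage wet mass = 0.085 × 272,510 = 23,163.4 kg.
Burnout mass m_f = stage dry + payload = 23,163.4 + 3,490 = 26,653.4 kg.
Δv = v_e · ln(276,000/26,653.4) = 2460.0 × ln(10.36) = 2460.0 × 2.3375 ≈ 5750 m/s.

Δv ≈ 5750 m/s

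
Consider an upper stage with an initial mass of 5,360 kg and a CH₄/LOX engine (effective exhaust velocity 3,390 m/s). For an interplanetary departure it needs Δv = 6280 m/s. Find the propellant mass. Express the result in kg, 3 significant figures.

Using Δv = v_e ln(m₀/m_f): m₀/m_f = exp(Δv / v_e) = exp(6280 / 3390.0) = exp(1.8525) = 6.3758.
m_f = 5,360 / 6.3758 = 840.679 kg, so propellant = m₀ − m_f = 5,360 − 840.679 = 4,519.321 kg.

propellant mass ≈ 4520 kg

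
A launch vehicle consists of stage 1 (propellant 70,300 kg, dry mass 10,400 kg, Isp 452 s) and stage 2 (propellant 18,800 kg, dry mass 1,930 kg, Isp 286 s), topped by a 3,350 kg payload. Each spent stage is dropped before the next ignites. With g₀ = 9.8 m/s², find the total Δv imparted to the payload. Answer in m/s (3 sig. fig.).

Ignition mass of stage 1 = 70,300+10,400 + 18,800+1,930 + 3,350 = 104,780 kg.
Stage 1: m₀ = 104,780 kg, m_f = 104,780 − 70,300 = 34,480 kg; Δv = 452×9.8×ln(3.039) = 4429.6×1.1115 ≈ 4923 m/s.
Stage 2: m₀ = 24,080 kg, m_f = 24,080 − 18,800 = 5,280 kg; Δv = 286×9.8×ln(4.561) = 2802.8×1.5175 ≈ 4253 m/s.
Total Δv = 4923 + 4253 = 9176 m/s.

Δv ≈ 9180 m/s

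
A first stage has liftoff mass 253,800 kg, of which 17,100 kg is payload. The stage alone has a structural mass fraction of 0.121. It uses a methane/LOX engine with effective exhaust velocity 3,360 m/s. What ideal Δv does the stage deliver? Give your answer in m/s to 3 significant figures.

Stage wet mass = m₀ − payload = 253,800 − 17,100 = 236,700 kg.
Stage dry mass = ε × stage wet mass = 0.121 × 236,700 = 28,640.7 kg.
Burnout mass m_f = stage dry + payload = 28,640.7 + 17,100 = 45,740.7 kg.
Δv = v_e · ln(253,800/45,740.7) = 3360.0 × ln(5.549) = 3360.0 × 1.7136 ≈ 5758 m/s.

Δv ≈ 5760 m/s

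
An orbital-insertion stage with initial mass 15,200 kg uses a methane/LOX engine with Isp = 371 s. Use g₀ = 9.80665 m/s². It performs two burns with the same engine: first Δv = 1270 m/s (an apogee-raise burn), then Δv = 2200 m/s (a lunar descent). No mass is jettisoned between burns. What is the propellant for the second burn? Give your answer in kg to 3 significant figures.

propellant for the second burn ≈ 4860 kg

v_e = Isp · g₀ = 371 × 9.80665 = 3638.3 m/s.
After the first burn: m = 15200 × exp(−1270/3638.3) = 15200 × 0.70535 = 10,721.3 kg.
After the second burn: m = 10,721.3 × exp(−2200/3638.3) = 10,721.3 × 0.54625 = 5,856.51 kg.
Second-burn propellant = 10,721.3 − 5,856.51 = 4,864.79 kg.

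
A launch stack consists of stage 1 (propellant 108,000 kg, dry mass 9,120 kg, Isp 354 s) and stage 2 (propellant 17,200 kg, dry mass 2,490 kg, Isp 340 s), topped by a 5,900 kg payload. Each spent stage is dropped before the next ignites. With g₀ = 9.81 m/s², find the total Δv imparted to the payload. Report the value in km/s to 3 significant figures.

Ignition mass of stage 1 = 108,000+9,120 + 17,200+2,490 + 5,900 = 142,710 kg.
Stage 1: m₀ = 142,710 kg, m_f = 142,710 − 108,000 = 34,710 kg; Δv = 354×9.81×ln(4.111) = 3472.7×1.4138 ≈ 4910 m/s.
Stage 2: m₀ = 25,590 kg, m_f = 25,590 − 17,200 = 8,390 kg; Δv = 340×9.81×ln(3.05) = 3335.4×1.1152 ≈ 3720 m/s.
Total Δv = 4910 + 3720 = 8630 m/s.

Δv ≈ 8.63 km/s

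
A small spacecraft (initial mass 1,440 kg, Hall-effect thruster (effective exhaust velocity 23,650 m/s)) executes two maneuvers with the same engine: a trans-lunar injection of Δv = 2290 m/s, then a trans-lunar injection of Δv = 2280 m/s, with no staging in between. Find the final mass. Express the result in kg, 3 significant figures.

After the first burn: m = 1440 × exp(−2290/23650.0) = 1440 × 0.90771 = 1,307.1 kg.
After the second burn: m = 1,307.1 × exp(−2280/23650.0) = 1,307.1 × 0.90810 = 1,186.98 kg.

final mass ≈ 1190 kg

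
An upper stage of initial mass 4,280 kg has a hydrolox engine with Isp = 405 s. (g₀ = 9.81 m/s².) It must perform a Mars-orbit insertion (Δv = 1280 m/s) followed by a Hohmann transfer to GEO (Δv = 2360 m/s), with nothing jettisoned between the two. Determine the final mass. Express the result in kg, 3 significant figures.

v_e = Isp · g₀ = 405 × 9.81 = 3973.1 m/s.
After the first burn: m = 4280 × exp(−1280/3973.1) = 4280 × 0.72457 = 3,101.16 kg.
After the second burn: m = 3,101.16 × exp(−2360/3973.1) = 3,101.16 × 0.55211 = 1,712.18 kg.

final mass ≈ 1710 kg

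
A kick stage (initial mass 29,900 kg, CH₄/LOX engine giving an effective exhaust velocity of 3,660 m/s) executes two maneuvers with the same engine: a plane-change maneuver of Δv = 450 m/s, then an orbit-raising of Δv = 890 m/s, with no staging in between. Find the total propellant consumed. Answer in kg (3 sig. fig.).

After the first burn: m = 29900 × exp(−450/3660.0) = 29900 × 0.88431 = 26,440.9 kg.
After the second burn: m = 26,440.9 × exp(−890/3660.0) = 26,440.9 × 0.78414 = 20,733.4 kg.
Total propellant = m₀ − m_final = 29900 − 20,733.4 = 9,166.6 kg.

total propellant consumed ≈ 9170 kg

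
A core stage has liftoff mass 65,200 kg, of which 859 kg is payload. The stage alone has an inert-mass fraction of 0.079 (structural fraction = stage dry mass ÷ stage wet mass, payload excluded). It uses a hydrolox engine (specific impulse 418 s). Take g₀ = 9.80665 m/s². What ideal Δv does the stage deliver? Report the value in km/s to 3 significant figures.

Δv ≈ 9.82 km/s

Stage wet mass = m₀ − payload = 65,200 − 859 = 64,341 kg.
Stage dry mass = ε × stage wet mass = 0.079 × 64,341 = 5,082.94 kg.
Burnout mass m_f = stage dry + payload = 5,082.94 + 859 = 5,941.94 kg.
v_e = Isp · g₀ = 418 × 9.80665 = 4099.2 m/s.
From the ideal rocket equation, Δv = v_e · ln(65,200/5,941.94) = 4099.2 × ln(10.97) = 4099.2 × 2.3954 ≈ 9819 m/s.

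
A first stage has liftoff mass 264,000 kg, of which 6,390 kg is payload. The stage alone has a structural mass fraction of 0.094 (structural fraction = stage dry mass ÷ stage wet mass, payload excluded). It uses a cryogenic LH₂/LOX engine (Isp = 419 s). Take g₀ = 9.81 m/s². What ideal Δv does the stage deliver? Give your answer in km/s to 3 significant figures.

Δv ≈ 8.86 km/s

Stage wet mass = m₀ − payload = 264,000 − 6,390 = 257,610 kg.
Stage dry mass = ε × stage wet mass = 0.094 × 257,610 = 24,215.3 kg.
Burnout mass m_f = stage dry + payload = 24,215.3 + 6,390 = 30,605.3 kg.
v_e = Isp · g₀ = 419 × 9.81 = 4110.4 m/s.
Δv = v_e · ln(264,000/30,605.3) = 4110.4 × ln(8.626) = 4110.4 × 2.1548 ≈ 8857 m/s.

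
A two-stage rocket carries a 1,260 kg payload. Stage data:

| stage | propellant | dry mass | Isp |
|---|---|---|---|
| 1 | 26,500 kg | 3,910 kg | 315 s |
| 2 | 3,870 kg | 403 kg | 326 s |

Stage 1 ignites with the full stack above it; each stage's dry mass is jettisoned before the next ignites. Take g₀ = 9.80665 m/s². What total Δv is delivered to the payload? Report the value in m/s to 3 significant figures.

Ignition mass of stage 1 = 26,500+3,910 + 3,870+403 + 1,260 = 35,943 kg.
Stage 1: m₀ = 35,943 kg, m_f = 35,943 − 26,500 = 9,443 kg; Δv = 315×9.80665×ln(3.806) = 3089.1×1.3367 ≈ 4129 m/s.
Stage 2: m₀ = 5,533 kg, m_f = 5,533 − 3,870 = 1,663 kg; Δv = 326×9.80665×ln(3.327) = 3197.0×1.2021 ≈ 3843 m/s.
Total Δv = 4129 + 3843 = 7972 m/s.

Δv ≈ 7970 m/s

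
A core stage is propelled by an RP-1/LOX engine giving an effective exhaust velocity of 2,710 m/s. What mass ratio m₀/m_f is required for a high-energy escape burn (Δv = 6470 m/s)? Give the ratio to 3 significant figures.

mass ratio ≈ 10.9

From the ideal rocket equation, m₀/m_f = exp(Δv / v_e) = exp(6470 / 2710.0) = exp(2.3875) = 10.8857.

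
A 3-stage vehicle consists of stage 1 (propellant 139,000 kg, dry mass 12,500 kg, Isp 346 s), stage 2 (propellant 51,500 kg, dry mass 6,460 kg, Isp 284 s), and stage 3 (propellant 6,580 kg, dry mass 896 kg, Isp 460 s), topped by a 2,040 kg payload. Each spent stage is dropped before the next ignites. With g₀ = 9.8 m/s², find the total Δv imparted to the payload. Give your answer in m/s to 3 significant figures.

Δv ≈ 12700 m/s

Ignition mass of stage 1 = 139,000+12,500 + 51,500+6,460 + 6,580+896 + 2,040 = 218,976 kg.
Stage 1: m₀ = 218,976 kg, m_f = 218,976 − 139,000 = 79,976 kg; Δv = 346×9.8×ln(2.738) = 3390.8×1.0072 ≈ 3415 m/s.
Stage 2: m₀ = 67,476 kg, m_f = 67,476 − 51,500 = 15,976 kg; Δv = 284×9.8×ln(4.224) = 2783.2×1.4407 ≈ 4010 m/s.
Stage 3: m₀ = 9,516 kg, m_f = 9,516 − 6,580 = 2,936 kg; Δv = 460×9.8×ln(3.241) = 4508.0×1.1759 ≈ 5301 m/s.
Total Δv = 3415 + 4010 + 5301 = 12726 m/s.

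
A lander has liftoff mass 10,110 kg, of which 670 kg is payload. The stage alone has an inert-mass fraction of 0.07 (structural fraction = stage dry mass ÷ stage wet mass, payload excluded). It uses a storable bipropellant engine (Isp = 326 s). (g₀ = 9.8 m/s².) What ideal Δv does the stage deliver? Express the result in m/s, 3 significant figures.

Stage wet mass = m₀ − payload = 10,110 − 670 = 9,440 kg.
Stage dry mass = ε × stage wet mass = 0.07 × 9,440 = 660.8 kg.
Burnout mass m_f = stage dry + payload = 660.8 + 670 = 1,330.8 kg.
v_e = Isp · g₀ = 326 × 9.8 = 3194.8 m/s.
Rocket equation: Δv = v_e · ln(10,110/1,330.8) = 3194.8 × ln(7.597) = 3194.8 × 2.0277 ≈ 6478 m/s.

Δv ≈ 6480 m/s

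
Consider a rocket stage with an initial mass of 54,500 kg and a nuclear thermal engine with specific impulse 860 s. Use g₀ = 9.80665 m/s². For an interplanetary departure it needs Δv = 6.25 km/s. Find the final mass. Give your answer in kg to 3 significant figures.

v_e = Isp · g₀ = 860 × 9.80665 = 8433.7 m/s.
Rocket equation: m₀/m_f = exp(Δv / v_e) = exp(6250 / 8433.7) = exp(0.7411) = 2.0982.
m_f = m₀ / 2.0982 = 54,500 / 2.0982 = 25,974.6 kg.

final mass ≈ 26000 kg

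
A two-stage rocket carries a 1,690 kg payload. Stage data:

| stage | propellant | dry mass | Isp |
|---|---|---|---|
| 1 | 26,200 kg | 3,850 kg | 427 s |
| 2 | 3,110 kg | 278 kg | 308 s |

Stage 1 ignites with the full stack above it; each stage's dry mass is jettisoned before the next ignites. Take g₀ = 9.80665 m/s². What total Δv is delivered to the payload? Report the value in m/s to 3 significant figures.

Δv ≈ 8600 m/s

Ignition mass of stage 1 = 26,200+3,850 + 3,110+278 + 1,690 = 35,128 kg.
Stage 1: m₀ = 35,128 kg, m_f = 35,128 − 26,200 = 8,928 kg; Δv = 427×9.80665×ln(3.935) = 4187.4×1.3698 ≈ 5736 m/s.
Stage 2: m₀ = 5,078 kg, m_f = 5,078 − 3,110 = 1,968 kg; Δv = 308×9.80665×ln(2.58) = 3020.4×0.9479 ≈ 2863 m/s.
Total Δv = 5736 + 2863 = 8599 m/s.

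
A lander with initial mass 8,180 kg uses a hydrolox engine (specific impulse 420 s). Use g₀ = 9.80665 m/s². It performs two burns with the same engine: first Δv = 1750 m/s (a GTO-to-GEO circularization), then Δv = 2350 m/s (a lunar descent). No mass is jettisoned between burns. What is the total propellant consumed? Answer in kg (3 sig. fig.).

v_e = Isp · g₀ = 420 × 9.80665 = 4118.8 m/s.
After the first burn: m = 8180 × exp(−1750/4118.8) = 8180 × 0.65385 = 5,348.49 kg.
After the second burn: m = 5,348.49 × exp(−2350/4118.8) = 5,348.49 × 0.56521 = 3,023.02 kg.
Total propellant = m₀ − m_final = 8180 − 3,023.02 = 5,156.98 kg.

total propellant consumed ≈ 5160 kg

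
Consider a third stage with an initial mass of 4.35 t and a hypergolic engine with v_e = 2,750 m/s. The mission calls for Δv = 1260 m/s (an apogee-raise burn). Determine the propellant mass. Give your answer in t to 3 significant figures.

By the Tsiolkovsky rocket equation, m₀/m_f = exp(Δv / v_e) = exp(1260 / 2750.0) = exp(0.4582) = 1.5812.
m_f = 4.35 / 1.5812 = 2.75108 t, so propellant = m₀ − m_f = 4.35 − 2.75108 = 1.59892 t.

propellant mass ≈ 1.60 t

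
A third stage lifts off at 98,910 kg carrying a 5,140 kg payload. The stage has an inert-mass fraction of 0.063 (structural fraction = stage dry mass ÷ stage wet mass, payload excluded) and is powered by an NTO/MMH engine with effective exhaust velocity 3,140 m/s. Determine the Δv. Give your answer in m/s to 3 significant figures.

Stage wet mass = m₀ − payload = 98,910 − 5,140 = 93,770 kg.
Stage dry mass = ε × stage wet mass = 0.063 × 93,770 = 5,907.51 kg.
Burnout mass m_f = stage dry + payload = 5,907.51 + 5,140 = 11,047.51 kg.
Δv = v_e · ln(98,910/11,047.51) = 3140.0 × ln(8.953) = 3140.0 × 2.1920 ≈ 6883 m/s.

Δv ≈ 6880 m/s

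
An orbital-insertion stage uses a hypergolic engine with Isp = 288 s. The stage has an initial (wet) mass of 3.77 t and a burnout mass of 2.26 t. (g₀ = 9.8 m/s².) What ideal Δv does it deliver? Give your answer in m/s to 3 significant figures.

Δv ≈ 1440 m/s

v_e = Isp · g₀ = 288 × 9.8 = 2822.4 m/s.
Δv = v_e · ln(m₀/m_f) = 2822.4 × ln(1.668) = 2822.4 × 0.5117 ≈ 1444.3 m/s.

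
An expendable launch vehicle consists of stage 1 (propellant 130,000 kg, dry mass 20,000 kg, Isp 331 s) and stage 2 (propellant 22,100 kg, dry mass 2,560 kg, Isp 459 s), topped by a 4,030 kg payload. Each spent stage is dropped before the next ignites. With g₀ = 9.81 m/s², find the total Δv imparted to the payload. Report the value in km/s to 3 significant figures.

Δv ≈ 10.8 km/s

Ignition mass of stage 1 = 130,000+20,000 + 22,100+2,560 + 4,030 = 178,690 kg.
Stage 1: m₀ = 178,690 kg, m_f = 178,690 − 130,000 = 48,690 kg; Δv = 331×9.81×ln(3.67) = 3247.1×1.3002 ≈ 4222 m/s.
Stage 2: m₀ = 28,690 kg, m_f = 28,690 − 22,100 = 6,590 kg; Δv = 459×9.81×ln(4.354) = 4502.8×1.4710 ≈ 6624 m/s.
Total Δv = 4222 + 6624 = 10846 m/s.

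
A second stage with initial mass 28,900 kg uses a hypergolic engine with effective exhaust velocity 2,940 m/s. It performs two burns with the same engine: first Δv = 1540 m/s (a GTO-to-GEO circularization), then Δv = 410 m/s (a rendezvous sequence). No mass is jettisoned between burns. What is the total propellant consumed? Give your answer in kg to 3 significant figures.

total propellant consumed ≈ 14000 kg

After the first burn: m = 28900 × exp(−1540/2940.0) = 28900 × 0.59226 = 17,116.3 kg.
After the second burn: m = 17,116.3 × exp(−410/2940.0) = 17,116.3 × 0.86983 = 14,888.3 kg.
Total propellant = m₀ − m_final = 28900 − 14,888.3 = 14,011.7 kg.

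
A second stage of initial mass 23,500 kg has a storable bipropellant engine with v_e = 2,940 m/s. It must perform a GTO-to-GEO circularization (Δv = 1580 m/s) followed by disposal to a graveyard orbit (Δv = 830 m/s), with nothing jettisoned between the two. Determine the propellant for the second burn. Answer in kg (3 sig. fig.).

After the first burn: m = 23500 × exp(−1580/2940.0) = 23500 × 0.58426 = 13,730.1 kg.
After the second burn: m = 13,730.1 × exp(−830/2940.0) = 13,730.1 × 0.75404 = 10,353 kg.
Second-burn propellant = 13,730.1 − 10,353 = 3,377.1 kg.

propellant for the second burn ≈ 3380 kg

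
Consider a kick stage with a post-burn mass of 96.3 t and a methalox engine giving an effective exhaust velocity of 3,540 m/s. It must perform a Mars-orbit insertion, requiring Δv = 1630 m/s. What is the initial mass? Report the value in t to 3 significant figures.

initial mass ≈ 153 t

m₀/m_f = exp(Δv / v_e) = exp(1630 / 3540.0) = exp(0.4605) = 1.5848.
m₀ = m_f × 1.5848 = 96.3 × 1.5848 = 152.616 t.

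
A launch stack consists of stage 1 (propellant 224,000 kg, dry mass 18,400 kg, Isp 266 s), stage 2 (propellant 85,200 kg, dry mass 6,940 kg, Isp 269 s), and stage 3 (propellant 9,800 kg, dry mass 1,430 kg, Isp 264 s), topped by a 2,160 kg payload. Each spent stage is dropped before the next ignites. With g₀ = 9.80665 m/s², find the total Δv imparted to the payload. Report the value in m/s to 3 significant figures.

Ignition mass of stage 1 = 224,000+18,400 + 85,200+6,940 + 9,800+1,430 + 2,160 = 347,930 kg.
Stage 1: m₀ = 347,930 kg, m_f = 347,930 − 224,000 = 123,930 kg; Δv = 266×9.80665×ln(2.807) = 2608.6×1.0323 ≈ 2693 m/s.
Stage 2: m₀ = 105,530 kg, m_f = 105,530 − 85,200 = 20,330 kg; Δv = 269×9.80665×ln(5.191) = 2638.0×1.6469 ≈ 4344 m/s.
Stage 3: m₀ = 13,390 kg, m_f = 13,390 − 9,800 = 3,590 kg; Δv = 264×9.80665×ln(3.73) = 2589.0×1.3164 ≈ 3408 m/s.
Total Δv = 2693 + 4344 + 3408 = 10445 m/s.

Δv ≈ 10400 m/s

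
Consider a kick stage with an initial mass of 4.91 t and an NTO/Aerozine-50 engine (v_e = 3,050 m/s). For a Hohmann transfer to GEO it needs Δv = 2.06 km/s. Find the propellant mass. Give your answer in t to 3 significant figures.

propellant mass ≈ 2.41 t

m₀/m_f = exp(Δv / v_e) = exp(2060 / 3050.0) = exp(0.6754) = 1.9648.
m_f = 4.91 / 1.9648 = 2.49898 t, so propellant = m₀ − m_f = 4.91 − 2.49898 = 2.41102 t.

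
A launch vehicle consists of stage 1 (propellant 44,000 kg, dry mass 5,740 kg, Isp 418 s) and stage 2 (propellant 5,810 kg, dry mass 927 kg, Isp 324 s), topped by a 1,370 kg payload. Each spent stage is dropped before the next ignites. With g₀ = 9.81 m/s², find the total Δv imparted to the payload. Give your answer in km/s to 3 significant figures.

Δv ≈ 9.87 km/s

Ignition mass of stage 1 = 44,000+5,740 + 5,810+927 + 1,370 = 57,847 kg.
Stage 1: m₀ = 57,847 kg, m_f = 57,847 − 44,000 = 13,847 kg; Δv = 418×9.81×ln(4.178) = 4100.6×1.4297 ≈ 5863 m/s.
Stage 2: m₀ = 8,107 kg, m_f = 8,107 − 5,810 = 2,297 kg; Δv = 324×9.81×ln(3.529) = 3178.4×1.2611 ≈ 4008 m/s.
Total Δv = 5863 + 4008 = 9871 m/s.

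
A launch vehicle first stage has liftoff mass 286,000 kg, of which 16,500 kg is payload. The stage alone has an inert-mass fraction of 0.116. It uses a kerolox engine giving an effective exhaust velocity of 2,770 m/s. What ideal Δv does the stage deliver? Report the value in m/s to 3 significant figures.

Stage wet mass = m₀ − payload = 286,000 − 16,500 = 269,500 kg.
Stage dry mass = ε × stage wet mass = 0.116 × 269,500 = 31,262 kg.
Burnout mass m_f = stage dry + payload = 31,262 + 16,500 = 47,762 kg.
By the Tsiolkovsky rocket equation, Δv = v_e · ln(286,000/47,762) = 2770.0 × ln(5.988) = 2770.0 × 1.7898 ≈ 4958 m/s.

Δv ≈ 4960 m/s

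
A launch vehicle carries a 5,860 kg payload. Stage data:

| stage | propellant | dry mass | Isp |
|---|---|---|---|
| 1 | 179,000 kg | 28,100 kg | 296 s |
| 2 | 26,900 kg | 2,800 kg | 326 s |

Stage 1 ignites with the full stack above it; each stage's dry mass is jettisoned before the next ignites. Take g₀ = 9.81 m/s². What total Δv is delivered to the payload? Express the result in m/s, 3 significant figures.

Δv ≈ 8400 m/s

Ignition mass of stage 1 = 179,000+28,100 + 26,900+2,800 + 5,860 = 242,660 kg.
Stage 1: m₀ = 242,660 kg, m_f = 242,660 − 179,000 = 63,660 kg; Δv = 296×9.81×ln(3.812) = 2903.8×1.3381 ≈ 3886 m/s.
Stage 2: m₀ = 35,560 kg, m_f = 35,560 − 26,900 = 8,660 kg; Δv = 326×9.81×ln(4.106) = 3198.1×1.4125 ≈ 4517 m/s.
Total Δv = 3886 + 4517 = 8403 m/s.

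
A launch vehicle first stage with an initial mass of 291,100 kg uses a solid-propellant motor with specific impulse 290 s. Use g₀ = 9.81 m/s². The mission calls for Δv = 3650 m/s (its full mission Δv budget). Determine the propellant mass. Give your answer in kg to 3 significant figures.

propellant mass ≈ 210000 kg

v_e = Isp · g₀ = 290 × 9.81 = 2844.9 m/s.
Rocket equation: m₀/m_f = exp(Δv / v_e) = exp(3650 / 2844.9) = exp(1.2830) = 3.6074.
m_f = 291,100 / 3.6074 = 80,695.2 kg, so propellant = m₀ − m_f = 291,100 − 80,695.2 = 210,404.8 kg.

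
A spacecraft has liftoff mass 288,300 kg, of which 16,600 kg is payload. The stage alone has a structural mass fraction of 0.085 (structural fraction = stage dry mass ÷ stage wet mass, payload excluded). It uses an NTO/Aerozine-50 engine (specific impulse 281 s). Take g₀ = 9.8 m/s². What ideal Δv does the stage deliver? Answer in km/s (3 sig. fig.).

Δv ≈ 5.46 km/s

Stage wet mass = m₀ − payload = 288,300 − 16,600 = 271,700 kg.
Stage dry mass = ε × stage wet mass = 0.085 × 271,700 = 23,094.5 kg.
Burnout mass m_f = stage dry + payload = 23,094.5 + 16,600 = 39,694.5 kg.
v_e = Isp · g₀ = 281 × 9.8 = 2753.8 m/s.
Using Δv = v_e ln(m₀/m_f): Δv = v_e · ln(288,300/39,694.5) = 2753.8 × ln(7.263) = 2753.8 × 1.9828 ≈ 5460 m/s.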